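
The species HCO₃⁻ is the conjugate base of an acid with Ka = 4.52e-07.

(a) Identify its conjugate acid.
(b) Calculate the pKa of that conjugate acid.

(a) The conjugate acid is formed by adding one H⁺ to HCO₃⁻, giving H₂CO₃. (b) pKa = -log(Ka) = -log(4.52e-07) = 6.34.

Conjugate acid: H₂CO₃; pK_a = 6.34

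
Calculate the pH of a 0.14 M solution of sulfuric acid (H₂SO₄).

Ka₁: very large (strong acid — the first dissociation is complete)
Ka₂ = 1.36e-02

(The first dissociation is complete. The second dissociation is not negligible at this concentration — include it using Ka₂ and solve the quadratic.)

First dissociation is complete: [H⁺]₀ = [HSO₄⁻]₀ = C = 0.14 M. Second dissociation HSO₄⁻ ⇌ H⁺ + SO₄²⁻: let x = [SO₄²⁻]. Ka₂ = (C + x)·x / (C − x) = 1.36e-02 → x² + (C + Ka₂)·x − Ka₂·C = 0 → x² + 0.15360·x − 1.904e-03 = 0. x = (−0.15360 + √(0.15360² + 4 × 1.904e-03)) / 2 = 1.1530e-02 M. [H⁺] = C + x = 0.14 + 1.1530e-02 = 1.5153e-01 M. pH = -log(1.5153e-01) = 0.82.

pH = 0.82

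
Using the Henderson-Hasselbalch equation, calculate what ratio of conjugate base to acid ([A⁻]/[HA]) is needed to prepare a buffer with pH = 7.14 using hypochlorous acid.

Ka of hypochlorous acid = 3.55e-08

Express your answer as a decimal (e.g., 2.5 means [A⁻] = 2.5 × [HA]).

pKa = -log(3.55e-08) = 7.4498. pH = pKa + log([A⁻]/[HA]), so log([A⁻]/[HA]) = pH − pKa = 7.14 − 7.4498 = -0.3098. [A⁻]/[HA] = 10^(-0.3098) = 0.490

[A⁻]/[HA] = 0.490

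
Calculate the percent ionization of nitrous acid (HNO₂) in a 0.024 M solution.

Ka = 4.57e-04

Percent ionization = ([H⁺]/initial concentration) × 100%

Using Ka equilibrium: x² + Ka×x - Ka×C = 0. Solving: [H⁺] = 3.0912e-03. Percent = (3.0912e-03/0.024) × 100

Percent ionization = 12.9%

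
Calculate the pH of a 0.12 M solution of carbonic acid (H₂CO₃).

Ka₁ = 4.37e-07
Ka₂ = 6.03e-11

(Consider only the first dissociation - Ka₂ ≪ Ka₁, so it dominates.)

First dissociation dominates. From Ka₁ = [H⁺][HA⁻]/[H₂A], x² + Ka₁·x − Ka₁·C = 0 with C = 0.12 M and Ka₁ = 4.37e-07. Solving: [H⁺] = (−Ka₁ + √(Ka₁² + 4·Ka₁·C)) / 2 = 2.2878e-04 M. pH = -log(2.2878e-04) = 3.64.

pH = 3.64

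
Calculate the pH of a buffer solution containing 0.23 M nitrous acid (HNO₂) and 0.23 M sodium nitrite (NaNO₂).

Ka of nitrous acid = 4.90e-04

pKa = -log(4.90e-04) = 3.31. pH = pKa + log([A⁻]/[HA]) = 3.31 + log(0.23/0.23)

pH = 3.31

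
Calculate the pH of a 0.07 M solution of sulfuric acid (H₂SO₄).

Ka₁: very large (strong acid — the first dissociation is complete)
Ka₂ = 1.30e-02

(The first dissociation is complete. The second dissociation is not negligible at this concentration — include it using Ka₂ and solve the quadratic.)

First dissociation is complete: [H⁺]₀ = [HSO₄⁻]₀ = C = 0.07 M. Second dissociation HSO₄⁻ ⇌ H⁺ + SO₄²⁻: let x = [SO₄²⁻]. Ka₂ = (C + x)·x / (C − x) = 1.30e-02 → x² + (C + Ka₂)·x − Ka₂·C = 0 → x² + 0.08300·x − 9.100e-04 = 0. x = (−0.08300 + √(0.08300² + 4 × 9.100e-04)) / 2 = 9.8055e-03 M. [H⁺] = C + x = 0.07 + 9.8055e-03 = 7.9805e-02 M. pH = -log(7.9805e-02) = 1.10.

pH = 1.10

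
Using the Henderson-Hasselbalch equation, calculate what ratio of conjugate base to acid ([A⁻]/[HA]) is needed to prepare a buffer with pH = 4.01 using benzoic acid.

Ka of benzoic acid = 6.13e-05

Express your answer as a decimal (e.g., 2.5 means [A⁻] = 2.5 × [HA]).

pKa = -log(6.13e-05) = 4.2125. pH = pKa + log([A⁻]/[HA]), so log([A⁻]/[HA]) = pH − pKa = 4.01 − 4.2125 = -0.2025. [A⁻]/[HA] = 10^(-0.2025) = 0.627

[A⁻]/[HA] = 0.627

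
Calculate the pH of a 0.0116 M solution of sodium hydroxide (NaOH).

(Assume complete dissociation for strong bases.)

[OH⁻] = 0.0116 M for strong base. pOH = -log[OH⁻] = 1.94, pH = 14 - pOH

pH = 12.06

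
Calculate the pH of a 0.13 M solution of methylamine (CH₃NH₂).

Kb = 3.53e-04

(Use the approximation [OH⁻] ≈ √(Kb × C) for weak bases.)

[OH⁻] = √(Kb × C) = √(3.53e-04 × 0.13) = 6.7742e-03. pOH = 2.17, pH = 14 - pOH

pH = 11.83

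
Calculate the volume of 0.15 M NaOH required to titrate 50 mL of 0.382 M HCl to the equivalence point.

At equivalence: moles acid = moles base. moles HCl = 0.382 × 50/1000 = 0.0191 mol. V_base = moles / 0.15 × 1000 = 127.3 mL.

V_{base} = 127.3 mL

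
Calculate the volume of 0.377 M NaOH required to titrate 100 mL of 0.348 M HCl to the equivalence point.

At equivalence: moles acid = moles base. moles HCl = 0.348 × 100/1000 = 0.0348 mol. V_base = moles / 0.377 × 1000 = 92.3 mL.

V_{base} = 92.3 mL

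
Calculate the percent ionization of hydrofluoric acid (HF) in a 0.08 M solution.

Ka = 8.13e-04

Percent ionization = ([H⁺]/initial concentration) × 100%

Using Ka equilibrium: x² + Ka×x - Ka×C = 0. Solving: [H⁺] = 7.6685e-03. Percent = (7.6685e-03/0.08) × 100

Percent ionization = 9.59%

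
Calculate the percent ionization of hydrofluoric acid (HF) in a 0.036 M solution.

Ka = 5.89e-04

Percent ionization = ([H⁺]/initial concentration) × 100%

Using Ka equilibrium: x² + Ka×x - Ka×C = 0. Solving: [H⁺] = 4.3197e-03. Percent = (4.3197e-03/0.036) × 100

Percent ionization = 12%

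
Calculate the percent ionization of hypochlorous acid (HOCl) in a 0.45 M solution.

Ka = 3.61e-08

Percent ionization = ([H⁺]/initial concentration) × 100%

Using Ka equilibrium: x² + Ka×x - Ka×C = 0. Solving: [H⁺] = 1.2744e-04. Percent = (1.2744e-04/0.45) × 100

Percent ionization = 0.0283%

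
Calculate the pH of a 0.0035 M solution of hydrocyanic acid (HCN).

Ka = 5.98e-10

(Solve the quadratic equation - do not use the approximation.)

x² + Ka×x - Ka×C = 0. Using quadratic formula: [H⁺] = 1.4464e-06

pH = 5.84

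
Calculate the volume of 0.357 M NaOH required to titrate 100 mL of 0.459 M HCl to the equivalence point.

At equivalence: moles acid = moles base. moles HCl = 0.459 × 100/1000 = 0.0459 mol. V_base = moles / 0.357 × 1000 = 128.6 mL.

V_{base} = 128.6 mL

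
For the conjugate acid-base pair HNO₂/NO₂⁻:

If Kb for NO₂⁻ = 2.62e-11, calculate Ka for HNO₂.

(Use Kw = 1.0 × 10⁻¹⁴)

For a conjugate pair Ka × Kb = Kw, so Ka = Kw/Kb = 1.0 × 10⁻¹⁴ / 2.62e-11 = 3.82e-04.

K_a = 3.82e-04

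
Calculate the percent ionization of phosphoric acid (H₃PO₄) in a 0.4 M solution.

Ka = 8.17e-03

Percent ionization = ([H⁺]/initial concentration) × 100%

Using Ka equilibrium: x² + Ka×x - Ka×C = 0. Solving: [H⁺] = 5.3227e-02. Percent = (5.3227e-02/0.4) × 100

Percent ionization = 13.3%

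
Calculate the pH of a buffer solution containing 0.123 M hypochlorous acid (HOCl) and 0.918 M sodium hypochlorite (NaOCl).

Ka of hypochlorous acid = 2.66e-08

pKa = -log(2.66e-08) = 7.58. pH = pKa + log([A⁻]/[HA]) = 7.58 + log(0.918/0.123)

pH = 8.45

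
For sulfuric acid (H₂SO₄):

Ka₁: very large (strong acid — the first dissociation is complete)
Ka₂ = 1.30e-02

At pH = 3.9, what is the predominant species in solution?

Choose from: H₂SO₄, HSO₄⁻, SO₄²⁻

The first dissociation is complete, so H₂SO₄ itself is never the predominant species in water; pKa₂ = -log(1.30e-02) = 1.89. For a polyprotic acid the predominant species crosses at each pKa: below pKa_n the protonated form dominates, above it the deprotonated form does. At pH = 3.9, the predominant species is SO₄²⁻.

SO₄²⁻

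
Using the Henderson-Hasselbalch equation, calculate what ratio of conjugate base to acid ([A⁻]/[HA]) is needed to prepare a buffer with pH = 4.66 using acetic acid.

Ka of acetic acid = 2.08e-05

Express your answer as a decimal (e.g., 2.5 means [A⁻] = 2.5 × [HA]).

pKa = -log(2.08e-05) = 4.6819. pH = pKa + log([A⁻]/[HA]), so log([A⁻]/[HA]) = pH − pKa = 4.66 − 4.6819 = -0.0219. [A⁻]/[HA] = 10^(-0.0219) = 0.951

[A⁻]/[HA] = 0.951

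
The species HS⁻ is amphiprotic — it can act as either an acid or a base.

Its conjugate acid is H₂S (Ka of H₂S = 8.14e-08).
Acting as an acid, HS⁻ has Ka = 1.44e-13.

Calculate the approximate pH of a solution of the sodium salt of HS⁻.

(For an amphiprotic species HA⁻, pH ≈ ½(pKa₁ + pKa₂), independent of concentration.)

pKa₁ = -log(8.14e-08) = 7.09; pKa₂ = -log(1.44e-13) = 12.84. For an amphiprotic species, pH ≈ ½(pKa₁ + pKa₂) = ½(7.09 + 12.84) = 9.97.

pH = 9.97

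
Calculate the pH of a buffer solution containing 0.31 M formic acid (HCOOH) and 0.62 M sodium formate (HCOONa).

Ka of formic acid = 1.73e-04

pKa = -log(1.73e-04) = 3.76. pH = pKa + log([A⁻]/[HA]) = 3.76 + log(0.62/0.31)

pH = 4.06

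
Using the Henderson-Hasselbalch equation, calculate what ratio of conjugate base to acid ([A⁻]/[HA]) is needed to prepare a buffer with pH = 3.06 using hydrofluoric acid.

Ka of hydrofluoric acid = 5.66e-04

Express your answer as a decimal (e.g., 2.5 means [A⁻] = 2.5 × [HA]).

pKa = -log(5.66e-04) = 3.2472. pH = pKa + log([A⁻]/[HA]), so log([A⁻]/[HA]) = pH − pKa = 3.06 − 3.2472 = -0.1872. [A⁻]/[HA] = 10^(-0.1872) = 0.650

[A⁻]/[HA] = 0.650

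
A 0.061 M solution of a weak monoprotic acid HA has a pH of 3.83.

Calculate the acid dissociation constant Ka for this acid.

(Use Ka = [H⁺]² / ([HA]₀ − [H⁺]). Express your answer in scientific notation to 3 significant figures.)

[H⁺] = 10^(−pH) = 10^(−3.83) = 1.479e-04 M. For HA ⇌ H⁺ + A⁻, Ka = [H⁺][A⁻]/[HA] = [H⁺]² / ([HA]₀ − [H⁺]) = (1.479e-04)² / (0.061 − 1.479e-04) = 3.60e-07.

K_a = 3.60e-07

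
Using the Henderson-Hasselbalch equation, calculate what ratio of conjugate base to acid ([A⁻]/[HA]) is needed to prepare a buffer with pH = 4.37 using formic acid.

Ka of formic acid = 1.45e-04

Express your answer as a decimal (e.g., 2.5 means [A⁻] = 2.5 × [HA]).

pKa = -log(1.45e-04) = 3.8386. pH = pKa + log([A⁻]/[HA]), so log([A⁻]/[HA]) = pH − pKa = 4.37 − 3.8386 = 0.5314. [A⁻]/[HA] = 10^(0.5314) = 3.40

[A⁻]/[HA] = 3.40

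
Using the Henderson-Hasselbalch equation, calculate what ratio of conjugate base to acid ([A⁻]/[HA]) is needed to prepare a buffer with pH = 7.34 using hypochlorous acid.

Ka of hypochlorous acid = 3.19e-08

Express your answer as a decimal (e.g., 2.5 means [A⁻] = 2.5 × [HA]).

pKa = -log(3.19e-08) = 7.4962. pH = pKa + log([A⁻]/[HA]), so log([A⁻]/[HA]) = pH − pKa = 7.34 − 7.4962 = -0.1562. [A⁻]/[HA] = 10^(-0.1562) = 0.698

[A⁻]/[HA] = 0.698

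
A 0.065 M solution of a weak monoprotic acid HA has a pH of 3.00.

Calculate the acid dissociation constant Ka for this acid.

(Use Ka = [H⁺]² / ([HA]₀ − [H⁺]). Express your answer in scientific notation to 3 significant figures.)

[H⁺] = 10^(−pH) = 10^(−3.00) = 1.000e-03 M. For HA ⇌ H⁺ + A⁻, Ka = [H⁺][A⁻]/[HA] = [H⁺]² / ([HA]₀ − [H⁺]) = (1.000e-03)² / (0.065 − 1.000e-03) = 1.56e-05.

K_a = 1.56e-05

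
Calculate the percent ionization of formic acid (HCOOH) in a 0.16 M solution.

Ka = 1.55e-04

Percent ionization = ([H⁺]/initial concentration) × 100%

Using Ka equilibrium: x² + Ka×x - Ka×C = 0. Solving: [H⁺] = 4.9031e-03. Percent = (4.9031e-03/0.16) × 100

Percent ionization = 3.06%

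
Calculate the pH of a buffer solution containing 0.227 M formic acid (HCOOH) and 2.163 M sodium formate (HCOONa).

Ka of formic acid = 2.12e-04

pKa = -log(2.12e-04) = 3.67. pH = pKa + log([A⁻]/[HA]) = 3.67 + log(2.163/0.227)

pH = 4.65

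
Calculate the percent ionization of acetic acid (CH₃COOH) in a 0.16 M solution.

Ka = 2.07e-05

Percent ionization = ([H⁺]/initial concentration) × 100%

Using Ka equilibrium: x² + Ka×x - Ka×C = 0. Solving: [H⁺] = 1.8096e-03. Percent = (1.8096e-03/0.16) × 100

Percent ionization = 1.13%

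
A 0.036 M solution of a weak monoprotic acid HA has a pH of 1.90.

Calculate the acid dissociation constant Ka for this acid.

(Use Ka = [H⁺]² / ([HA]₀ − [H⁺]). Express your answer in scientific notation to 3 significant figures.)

[H⁺] = 10^(−pH) = 10^(−1.90) = 1.259e-02 M. For HA ⇌ H⁺ + A⁻, Ka = [H⁺][A⁻]/[HA] = [H⁺]² / ([HA]₀ − [H⁺]) = (1.259e-02)² / (0.036 − 1.259e-02) = 6.77e-03.

K_a = 6.77e-03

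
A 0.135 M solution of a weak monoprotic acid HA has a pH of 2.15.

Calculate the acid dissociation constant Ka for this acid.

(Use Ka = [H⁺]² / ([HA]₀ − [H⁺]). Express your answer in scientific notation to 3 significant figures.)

[H⁺] = 10^(−pH) = 10^(−2.15) = 7.079e-03 M. For HA ⇌ H⁺ + A⁻, Ka = [H⁺][A⁻]/[HA] = [H⁺]² / ([HA]₀ − [H⁺]) = (7.079e-03)² / (0.135 − 7.079e-03) = 3.92e-04.

K_a = 3.92e-04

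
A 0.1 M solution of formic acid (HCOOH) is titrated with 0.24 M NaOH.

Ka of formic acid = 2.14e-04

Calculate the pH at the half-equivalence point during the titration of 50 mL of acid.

At half-equivalence [HA] = [A⁻], so Henderson-Hasselbalch gives pH = pKa = -log(2.14e-04) = 3.67.

pH = pKa = 3.67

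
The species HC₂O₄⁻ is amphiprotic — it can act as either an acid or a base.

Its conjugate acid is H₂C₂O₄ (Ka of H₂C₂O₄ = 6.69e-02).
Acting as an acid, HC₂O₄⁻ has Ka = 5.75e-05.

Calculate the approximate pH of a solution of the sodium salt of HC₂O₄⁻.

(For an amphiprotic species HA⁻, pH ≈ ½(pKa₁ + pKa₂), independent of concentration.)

pKa₁ = -log(6.69e-02) = 1.17; pKa₂ = -log(5.75e-05) = 4.24. For an amphiprotic species, pH ≈ ½(pKa₁ + pKa₂) = ½(1.17 + 4.24) = 2.71.

pH = 2.71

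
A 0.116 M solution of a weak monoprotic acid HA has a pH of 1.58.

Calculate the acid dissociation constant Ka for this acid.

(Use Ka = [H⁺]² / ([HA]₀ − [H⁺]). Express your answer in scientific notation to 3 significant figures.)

[H⁺] = 10^(−pH) = 10^(−1.58) = 2.630e-02 M. For HA ⇌ H⁺ + A⁻, Ka = [H⁺][A⁻]/[HA] = [H⁺]² / ([HA]₀ − [H⁺]) = (2.630e-02)² / (0.116 − 2.630e-02) = 7.71e-03.

K_a = 7.71e-03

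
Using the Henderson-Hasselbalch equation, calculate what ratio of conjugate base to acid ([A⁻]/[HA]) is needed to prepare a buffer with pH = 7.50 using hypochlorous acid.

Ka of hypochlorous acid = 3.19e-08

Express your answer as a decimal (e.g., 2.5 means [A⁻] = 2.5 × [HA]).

pKa = -log(3.19e-08) = 7.4962. pH = pKa + log([A⁻]/[HA]), so log([A⁻]/[HA]) = pH − pKa = 7.50 − 7.4962 = 0.0038. [A⁻]/[HA] = 10^(0.0038) = 1.01

[A⁻]/[HA] = 1.01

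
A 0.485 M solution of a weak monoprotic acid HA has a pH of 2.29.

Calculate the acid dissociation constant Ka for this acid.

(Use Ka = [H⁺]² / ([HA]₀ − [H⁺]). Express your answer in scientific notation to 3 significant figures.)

[H⁺] = 10^(−pH) = 10^(−2.29) = 5.129e-03 M. For HA ⇌ H⁺ + A⁻, Ka = [H⁺][A⁻]/[HA] = [H⁺]² / ([HA]₀ − [H⁺]) = (5.129e-03)² / (0.485 − 5.129e-03) = 5.48e-05.

K_a = 5.48e-05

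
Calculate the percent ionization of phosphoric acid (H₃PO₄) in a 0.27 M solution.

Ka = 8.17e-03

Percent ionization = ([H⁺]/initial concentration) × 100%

Using Ka equilibrium: x² + Ka×x - Ka×C = 0. Solving: [H⁺] = 4.3059e-02. Percent = (4.3059e-02/0.27) × 100

Percent ionization = 15.9%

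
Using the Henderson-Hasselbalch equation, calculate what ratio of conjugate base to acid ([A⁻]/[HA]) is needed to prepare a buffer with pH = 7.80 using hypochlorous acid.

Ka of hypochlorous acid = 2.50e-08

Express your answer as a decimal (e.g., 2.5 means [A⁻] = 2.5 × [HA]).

pKa = -log(2.50e-08) = 7.6021. pH = pKa + log([A⁻]/[HA]), so log([A⁻]/[HA]) = pH − pKa = 7.80 − 7.6021 = 0.1979. [A⁻]/[HA] = 10^(0.1979) = 1.58

[A⁻]/[HA] = 1.58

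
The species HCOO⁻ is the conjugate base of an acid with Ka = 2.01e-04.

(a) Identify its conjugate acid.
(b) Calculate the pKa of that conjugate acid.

(a) The conjugate acid is formed by adding one H⁺ to HCOO⁻, giving HCOOH. (b) pKa = -log(Ka) = -log(2.01e-04) = 3.70.

Conjugate acid: HCOOH; pK_a = 3.70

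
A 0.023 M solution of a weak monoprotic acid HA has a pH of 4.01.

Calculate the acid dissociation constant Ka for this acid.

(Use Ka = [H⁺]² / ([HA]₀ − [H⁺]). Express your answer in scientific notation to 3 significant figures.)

[H⁺] = 10^(−pH) = 10^(−4.01) = 9.772e-05 M. For HA ⇌ H⁺ + A⁻, Ka = [H⁺][A⁻]/[HA] = [H⁺]² / ([HA]₀ − [H⁺]) = (9.772e-05)² / (0.023 − 9.772e-05) = 4.17e-07.

K_a = 4.17e-07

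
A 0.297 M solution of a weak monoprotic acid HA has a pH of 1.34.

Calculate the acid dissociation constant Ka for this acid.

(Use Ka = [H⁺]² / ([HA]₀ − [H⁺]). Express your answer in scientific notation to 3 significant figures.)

[H⁺] = 10^(−pH) = 10^(−1.34) = 4.571e-02 M. For HA ⇌ H⁺ + A⁻, Ka = [H⁺][A⁻]/[HA] = [H⁺]² / ([HA]₀ − [H⁺]) = (4.571e-02)² / (0.297 − 4.571e-02) = 8.31e-03.

K_a = 8.31e-03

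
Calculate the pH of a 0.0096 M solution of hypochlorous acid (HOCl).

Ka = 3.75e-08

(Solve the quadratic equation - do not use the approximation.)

x² + Ka×x - Ka×C = 0. Using quadratic formula: [H⁺] = 1.8955e-05

pH = 4.72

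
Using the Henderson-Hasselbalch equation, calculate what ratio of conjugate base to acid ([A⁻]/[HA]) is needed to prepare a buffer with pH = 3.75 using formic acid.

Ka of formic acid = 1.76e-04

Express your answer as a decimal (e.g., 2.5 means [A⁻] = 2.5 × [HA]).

pKa = -log(1.76e-04) = 3.7545. pH = pKa + log([A⁻]/[HA]), so log([A⁻]/[HA]) = pH − pKa = 3.75 − 3.7545 = -0.0045. [A⁻]/[HA] = 10^(-0.0045) = 0.990

[A⁻]/[HA] = 0.990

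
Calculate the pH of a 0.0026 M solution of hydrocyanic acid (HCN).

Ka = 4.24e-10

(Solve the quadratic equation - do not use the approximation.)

x² + Ka×x - Ka×C = 0. Using quadratic formula: [H⁺] = 1.0497e-06

pH = 5.98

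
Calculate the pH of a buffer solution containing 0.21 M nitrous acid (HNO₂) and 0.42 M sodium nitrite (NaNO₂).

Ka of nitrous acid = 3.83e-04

pKa = -log(3.83e-04) = 3.42. pH = pKa + log([A⁻]/[HA]) = 3.42 + log(0.42/0.21)

pH = 3.72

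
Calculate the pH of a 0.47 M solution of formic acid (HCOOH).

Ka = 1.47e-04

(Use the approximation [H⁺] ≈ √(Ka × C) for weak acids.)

[H⁺] = √(Ka × C) = √(1.47e-04 × 0.47) = 8.3120e-03. pH = -log(8.3120e-03)

pH = 2.08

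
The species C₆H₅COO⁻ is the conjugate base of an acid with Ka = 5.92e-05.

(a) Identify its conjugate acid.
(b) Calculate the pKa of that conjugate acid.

(a) The conjugate acid is formed by adding one H⁺ to C₆H₅COO⁻, giving C₆H₅COOH. (b) pKa = -log(Ka) = -log(5.92e-05) = 4.23.

Conjugate acid: C₆H₅COOH; pK_a = 4.23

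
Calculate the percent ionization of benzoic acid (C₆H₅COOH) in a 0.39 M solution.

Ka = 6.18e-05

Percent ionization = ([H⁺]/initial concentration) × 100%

Using Ka equilibrium: x² + Ka×x - Ka×C = 0. Solving: [H⁺] = 4.8786e-03. Percent = (4.8786e-03/0.39) × 100

Percent ionization = 1.25%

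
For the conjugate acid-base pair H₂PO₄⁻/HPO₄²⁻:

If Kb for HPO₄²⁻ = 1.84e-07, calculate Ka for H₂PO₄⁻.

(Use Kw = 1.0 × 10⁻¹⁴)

For a conjugate pair Ka × Kb = Kw, so Ka = Kw/Kb = 1.0 × 10⁻¹⁴ / 1.84e-07 = 5.43e-08.

K_a = 5.43e-08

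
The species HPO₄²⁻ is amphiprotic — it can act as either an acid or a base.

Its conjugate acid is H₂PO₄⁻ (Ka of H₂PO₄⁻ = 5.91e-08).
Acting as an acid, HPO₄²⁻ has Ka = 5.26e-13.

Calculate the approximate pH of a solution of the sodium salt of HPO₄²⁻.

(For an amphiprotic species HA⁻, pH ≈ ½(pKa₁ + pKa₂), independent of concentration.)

pKa₁ = -log(5.91e-08) = 7.23; pKa₂ = -log(5.26e-13) = 12.28. For an amphiprotic species, pH ≈ ½(pKa₁ + pKa₂) = ½(7.23 + 12.28) = 9.75.

pH = 9.75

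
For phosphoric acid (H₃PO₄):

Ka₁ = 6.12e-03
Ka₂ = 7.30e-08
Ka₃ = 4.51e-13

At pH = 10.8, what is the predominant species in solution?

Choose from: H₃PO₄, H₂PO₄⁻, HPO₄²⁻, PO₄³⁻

pKa₁ = 2.21, pKa₂ = 7.14, pKa₃ = 12.35. For a polyprotic acid the predominant species crosses at each pKa: below pKa_n the protonated form dominates, above it the deprotonated form does. At pH = 10.8, the predominant species is HPO₄²⁻.

HPO₄²⁻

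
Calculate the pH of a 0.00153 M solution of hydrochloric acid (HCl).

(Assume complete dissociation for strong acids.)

[H⁺] = 0.00153 M for strong acid. pH = -log[H⁺] = -log(0.00153)

pH = 2.82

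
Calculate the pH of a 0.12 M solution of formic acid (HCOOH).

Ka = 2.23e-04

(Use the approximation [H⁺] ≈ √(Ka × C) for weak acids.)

[H⁺] = √(Ka × C) = √(2.23e-04 × 0.12) = 5.1730e-03. pH = -log(5.1730e-03)

pH = 2.29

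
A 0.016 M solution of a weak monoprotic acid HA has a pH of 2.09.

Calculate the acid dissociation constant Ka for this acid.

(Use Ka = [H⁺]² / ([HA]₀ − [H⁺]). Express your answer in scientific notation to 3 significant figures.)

[H⁺] = 10^(−pH) = 10^(−2.09) = 8.128e-03 M. For HA ⇌ H⁺ + A⁻, Ka = [H⁺][A⁻]/[HA] = [H⁺]² / ([HA]₀ − [H⁺]) = (8.128e-03)² / (0.016 − 8.128e-03) = 8.39e-03.

K_a = 8.39e-03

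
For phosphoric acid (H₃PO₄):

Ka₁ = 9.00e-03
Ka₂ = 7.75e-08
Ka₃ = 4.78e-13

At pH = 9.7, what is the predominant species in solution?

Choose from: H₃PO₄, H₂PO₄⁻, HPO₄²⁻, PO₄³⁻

pKa₁ = 2.05, pKa₂ = 7.11, pKa₃ = 12.32. For a polyprotic acid the predominant species crosses at each pKa: below pKa_n the protonated form dominates, above it the deprotonated form does. At pH = 9.7, the predominant species is HPO₄²⁻.

HPO₄²⁻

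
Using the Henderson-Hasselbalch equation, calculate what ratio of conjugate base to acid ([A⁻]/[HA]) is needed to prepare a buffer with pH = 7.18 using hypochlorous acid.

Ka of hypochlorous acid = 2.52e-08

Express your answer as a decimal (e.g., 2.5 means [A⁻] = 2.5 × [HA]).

pKa = -log(2.52e-08) = 7.5986. pH = pKa + log([A⁻]/[HA]), so log([A⁻]/[HA]) = pH − pKa = 7.18 − 7.5986 = -0.4186. [A⁻]/[HA] = 10^(-0.4186) = 0.381

[A⁻]/[HA] = 0.381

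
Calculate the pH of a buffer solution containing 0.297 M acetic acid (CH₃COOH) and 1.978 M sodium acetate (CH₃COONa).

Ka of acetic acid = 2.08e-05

pKa = -log(2.08e-05) = 4.68. pH = pKa + log([A⁻]/[HA]) = 4.68 + log(1.978/0.297)

pH = 5.51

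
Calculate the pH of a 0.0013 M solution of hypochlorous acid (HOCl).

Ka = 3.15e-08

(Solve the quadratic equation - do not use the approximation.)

x² + Ka×x - Ka×C = 0. Using quadratic formula: [H⁺] = 6.3835e-06

pH = 5.19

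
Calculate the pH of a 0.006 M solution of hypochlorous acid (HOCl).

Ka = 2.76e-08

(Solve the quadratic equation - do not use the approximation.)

x² + Ka×x - Ka×C = 0. Using quadratic formula: [H⁺] = 1.2855e-05

pH = 4.89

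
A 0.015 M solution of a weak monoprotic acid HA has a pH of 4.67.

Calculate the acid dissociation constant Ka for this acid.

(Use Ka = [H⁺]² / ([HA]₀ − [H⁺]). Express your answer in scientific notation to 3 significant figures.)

[H⁺] = 10^(−pH) = 10^(−4.67) = 2.138e-05 M. For HA ⇌ H⁺ + A⁻, Ka = [H⁺][A⁻]/[HA] = [H⁺]² / ([HA]₀ − [H⁺]) = (2.138e-05)² / (0.015 − 2.138e-05) = 3.05e-08.

K_a = 3.05e-08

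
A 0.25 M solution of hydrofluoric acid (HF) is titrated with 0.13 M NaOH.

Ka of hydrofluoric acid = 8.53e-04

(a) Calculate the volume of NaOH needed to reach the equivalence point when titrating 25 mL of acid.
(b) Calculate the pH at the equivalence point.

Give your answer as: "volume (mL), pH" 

moles acid = 0.25 × 25/1000 = 0.00625 mol; V_base = moles/0.13 × 1000 = 48.1 mL. At equivalence only the conjugate base is present: [A⁻] = 0.00625/0.073 = 8.5526e-02 M. Kb = Kw/Ka = 1.17e-11; [OH⁻] = √(Kb × [A⁻]) = 1.0013e-06; pOH = 6.00; pH = 14 - pOH = 8.00.

V = 48.1 mL, pH = 8.00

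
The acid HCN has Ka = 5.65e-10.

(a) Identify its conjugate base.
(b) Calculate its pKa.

(a) The conjugate base is formed by removing one H⁺ from HCN, giving CN⁻. (b) pKa = -log(Ka) = -log(5.65e-10) = 9.25.

Conjugate base: CN⁻; pK_a = 9.25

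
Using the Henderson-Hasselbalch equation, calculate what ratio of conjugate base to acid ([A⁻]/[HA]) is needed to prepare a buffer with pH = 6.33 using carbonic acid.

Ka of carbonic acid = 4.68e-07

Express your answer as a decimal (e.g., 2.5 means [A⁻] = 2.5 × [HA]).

pKa = -log(4.68e-07) = 6.3298. pH = pKa + log([A⁻]/[HA]), so log([A⁻]/[HA]) = pH − pKa = 6.33 − 6.3298 = 0.0002. [A⁻]/[HA] = 10^(0.0002) = 1.00

[A⁻]/[HA] = 1.00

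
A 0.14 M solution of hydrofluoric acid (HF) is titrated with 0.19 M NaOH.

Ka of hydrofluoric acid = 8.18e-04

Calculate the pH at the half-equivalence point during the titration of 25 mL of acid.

At half-equivalence [HA] = [A⁻], so Henderson-Hasselbalch gives pH = pKa = -log(8.18e-04) = 3.09.

pH = pKa = 3.09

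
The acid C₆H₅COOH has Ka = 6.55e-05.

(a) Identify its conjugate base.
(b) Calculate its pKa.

(a) The conjugate base is formed by removing one H⁺ from C₆H₅COOH, giving C₆H₅COO⁻. (b) pKa = -log(Ka) = -log(6.55e-05) = 4.18.

Conjugate base: C₆H₅COO⁻; pK_a = 4.18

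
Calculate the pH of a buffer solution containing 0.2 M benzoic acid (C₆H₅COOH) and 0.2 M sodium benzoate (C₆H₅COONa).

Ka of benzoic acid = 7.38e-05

pKa = -log(7.38e-05) = 4.13. pH = pKa + log([A⁻]/[HA]) = 4.13 + log(0.2/0.2)

pH = 4.13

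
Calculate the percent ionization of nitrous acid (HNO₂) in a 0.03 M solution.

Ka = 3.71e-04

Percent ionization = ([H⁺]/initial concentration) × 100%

Using Ka equilibrium: x² + Ka×x - Ka×C = 0. Solving: [H⁺] = 3.1558e-03. Percent = (3.1558e-03/0.03) × 100

Percent ionization = 10.5%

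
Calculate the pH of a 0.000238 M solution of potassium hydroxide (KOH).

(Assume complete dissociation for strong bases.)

[OH⁻] = 0.000238 M for strong base. pOH = -log[OH⁻] = 3.62, pH = 14 - pOH

pH = 10.38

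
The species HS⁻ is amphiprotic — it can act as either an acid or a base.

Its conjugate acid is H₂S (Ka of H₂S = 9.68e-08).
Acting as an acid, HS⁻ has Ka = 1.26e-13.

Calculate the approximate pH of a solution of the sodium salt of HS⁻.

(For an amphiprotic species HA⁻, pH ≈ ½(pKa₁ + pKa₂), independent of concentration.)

pKa₁ = -log(9.68e-08) = 7.01; pKa₂ = -log(1.26e-13) = 12.90. For an amphiprotic species, pH ≈ ½(pKa₁ + pKa₂) = ½(7.01 + 12.90) = 9.96.

pH = 9.96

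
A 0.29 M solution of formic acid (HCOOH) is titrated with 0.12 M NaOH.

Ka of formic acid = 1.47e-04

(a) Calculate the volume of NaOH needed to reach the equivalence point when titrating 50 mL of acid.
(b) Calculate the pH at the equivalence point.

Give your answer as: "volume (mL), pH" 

moles acid = 0.29 × 50/1000 = 0.0145 mol; V_base = moles/0.12 × 1000 = 120.8 mL. At equivalence only the conjugate base is present: [A⁻] = 0.0145/0.171 = 8.4878e-02 M. Kb = Kw/Ka = 6.80e-11; [OH⁻] = √(Kb × [A⁻]) = 2.4029e-06; pOH = 5.62; pH = 14 - pOH = 8.38.

V = 120.8 mL, pH = 8.38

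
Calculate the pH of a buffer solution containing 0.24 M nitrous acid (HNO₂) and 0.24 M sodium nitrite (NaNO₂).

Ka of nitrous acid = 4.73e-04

pKa = -log(4.73e-04) = 3.33. pH = pKa + log([A⁻]/[HA]) = 3.33 + log(0.24/0.24)

pH = 3.33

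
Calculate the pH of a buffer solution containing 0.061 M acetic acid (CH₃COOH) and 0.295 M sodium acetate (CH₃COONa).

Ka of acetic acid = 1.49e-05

pKa = -log(1.49e-05) = 4.83. pH = pKa + log([A⁻]/[HA]) = 4.83 + log(0.295/0.061)

pH = 5.51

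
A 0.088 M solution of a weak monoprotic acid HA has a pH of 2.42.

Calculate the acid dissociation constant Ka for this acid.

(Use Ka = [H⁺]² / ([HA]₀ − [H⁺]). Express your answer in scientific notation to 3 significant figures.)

[H⁺] = 10^(−pH) = 10^(−2.42) = 3.802e-03 M. For HA ⇌ H⁺ + A⁻, Ka = [H⁺][A⁻]/[HA] = [H⁺]² / ([HA]₀ − [H⁺]) = (3.802e-03)² / (0.088 − 3.802e-03) = 1.72e-04.

K_a = 1.72e-04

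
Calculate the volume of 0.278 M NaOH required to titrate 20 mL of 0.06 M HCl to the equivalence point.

At equivalence: moles acid = moles base. moles HCl = 0.06 × 20/1000 = 0.0012 mol. V_base = moles / 0.278 × 1000 = 4.3 mL.

V_{base} = 4.3 mL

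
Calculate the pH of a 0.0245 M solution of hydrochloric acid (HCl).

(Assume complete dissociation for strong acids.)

[H⁺] = 0.0245 M for strong acid. pH = -log[H⁺] = -log(0.0245)

pH = 1.61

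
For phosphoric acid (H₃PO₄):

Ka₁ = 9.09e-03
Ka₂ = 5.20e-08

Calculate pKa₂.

pKa₂ = -log(Ka₂) = -log(5.20e-08) = 7.28.

pK_{a2} = 7.28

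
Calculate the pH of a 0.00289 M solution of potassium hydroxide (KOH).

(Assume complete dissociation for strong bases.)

[OH⁻] = 0.00289 M for strong base. pOH = -log[OH⁻] = 2.54, pH = 14 - pOH

pH = 11.46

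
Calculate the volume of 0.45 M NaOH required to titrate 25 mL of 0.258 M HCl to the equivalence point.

At equivalence: moles acid = moles base. moles HCl = 0.258 × 25/1000 = 0.00645 mol. V_base = moles / 0.45 × 1000 = 14.3 mL.

V_{base} = 14.3 mL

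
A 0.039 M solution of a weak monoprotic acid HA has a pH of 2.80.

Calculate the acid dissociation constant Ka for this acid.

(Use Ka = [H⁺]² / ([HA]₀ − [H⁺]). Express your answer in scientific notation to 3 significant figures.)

[H⁺] = 10^(−pH) = 10^(−2.80) = 1.585e-03 M. For HA ⇌ H⁺ + A⁻, Ka = [H⁺][A⁻]/[HA] = [H⁺]² / ([HA]₀ − [H⁺]) = (1.585e-03)² / (0.039 − 1.585e-03) = 6.71e-05.

K_a = 6.71e-05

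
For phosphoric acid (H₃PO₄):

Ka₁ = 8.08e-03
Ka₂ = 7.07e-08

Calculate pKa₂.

pKa₂ = -log(Ka₂) = -log(7.07e-08) = 7.15.

pK_{a2} = 7.15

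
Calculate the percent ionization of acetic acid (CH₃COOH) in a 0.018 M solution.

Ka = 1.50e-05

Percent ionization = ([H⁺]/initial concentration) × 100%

Using Ka equilibrium: x² + Ka×x - Ka×C = 0. Solving: [H⁺] = 5.1217e-04. Percent = (5.1217e-04/0.018) × 100

Percent ionization = 2.85%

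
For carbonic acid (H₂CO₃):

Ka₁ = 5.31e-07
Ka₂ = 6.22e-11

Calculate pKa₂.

pKa₂ = -log(Ka₂) = -log(6.22e-11) = 10.21.

pK_{a2} = 10.21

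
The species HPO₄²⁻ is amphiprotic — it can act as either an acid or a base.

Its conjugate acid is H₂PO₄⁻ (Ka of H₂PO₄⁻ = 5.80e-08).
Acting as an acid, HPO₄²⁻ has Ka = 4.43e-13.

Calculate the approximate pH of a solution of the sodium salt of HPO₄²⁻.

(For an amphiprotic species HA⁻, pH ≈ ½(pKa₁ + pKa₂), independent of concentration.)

pKa₁ = -log(5.80e-08) = 7.24; pKa₂ = -log(4.43e-13) = 12.35. For an amphiprotic species, pH ≈ ½(pKa₁ + pKa₂) = ½(7.24 + 12.35) = 9.80.

pH = 9.80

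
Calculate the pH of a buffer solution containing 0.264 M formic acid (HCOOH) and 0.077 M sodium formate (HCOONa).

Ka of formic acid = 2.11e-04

pKa = -log(2.11e-04) = 3.68. pH = pKa + log([A⁻]/[HA]) = 3.68 + log(0.077/0.264)

pH = 3.14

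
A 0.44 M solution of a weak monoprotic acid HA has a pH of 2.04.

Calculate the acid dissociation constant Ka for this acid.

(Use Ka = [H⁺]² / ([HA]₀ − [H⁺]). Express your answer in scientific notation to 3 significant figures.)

[H⁺] = 10^(−pH) = 10^(−2.04) = 9.120e-03 M. For HA ⇌ H⁺ + A⁻, Ka = [H⁺][A⁻]/[HA] = [H⁺]² / ([HA]₀ − [H⁺]) = (9.120e-03)² / (0.44 − 9.120e-03) = 1.93e-04.

K_a = 1.93e-04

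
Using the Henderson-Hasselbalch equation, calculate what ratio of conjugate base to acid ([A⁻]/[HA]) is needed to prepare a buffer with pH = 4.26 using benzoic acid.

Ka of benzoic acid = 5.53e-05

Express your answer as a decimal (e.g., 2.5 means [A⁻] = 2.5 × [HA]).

pKa = -log(5.53e-05) = 4.2573. pH = pKa + log([A⁻]/[HA]), so log([A⁻]/[HA]) = pH − pKa = 4.26 − 4.2573 = 0.0027. [A⁻]/[HA] = 10^(0.0027) = 1.01

[A⁻]/[HA] = 1.01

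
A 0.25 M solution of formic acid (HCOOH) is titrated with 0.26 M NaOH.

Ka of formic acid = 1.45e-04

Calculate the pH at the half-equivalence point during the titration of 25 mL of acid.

At half-equivalence [HA] = [A⁻], so Henderson-Hasselbalch gives pH = pKa = -log(1.45e-04) = 3.84.

pH = pKa = 3.84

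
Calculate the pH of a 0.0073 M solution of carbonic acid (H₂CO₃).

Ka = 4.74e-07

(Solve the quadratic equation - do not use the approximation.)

x² + Ka×x - Ka×C = 0. Using quadratic formula: [H⁺] = 5.8587e-05

pH = 4.23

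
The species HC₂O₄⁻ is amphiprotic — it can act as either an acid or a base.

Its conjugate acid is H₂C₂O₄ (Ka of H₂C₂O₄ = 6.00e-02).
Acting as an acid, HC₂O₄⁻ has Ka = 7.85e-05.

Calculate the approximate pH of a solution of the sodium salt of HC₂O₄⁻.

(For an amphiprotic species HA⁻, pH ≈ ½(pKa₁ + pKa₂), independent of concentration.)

pKa₁ = -log(6.00e-02) = 1.22; pKa₂ = -log(7.85e-05) = 4.11. For an amphiprotic species, pH ≈ ½(pKa₁ + pKa₂) = ½(1.22 + 4.11) = 2.66.

pH = 2.66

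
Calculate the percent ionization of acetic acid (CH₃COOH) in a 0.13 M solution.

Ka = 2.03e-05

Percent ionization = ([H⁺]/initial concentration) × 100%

Using Ka equilibrium: x² + Ka×x - Ka×C = 0. Solving: [H⁺] = 1.6144e-03. Percent = (1.6144e-03/0.13) × 100

Percent ionization = 1.24%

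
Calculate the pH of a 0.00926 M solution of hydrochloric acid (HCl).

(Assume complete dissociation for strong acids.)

[H⁺] = 0.00926 M for strong acid. pH = -log[H⁺] = -log(0.00926)

pH = 2.03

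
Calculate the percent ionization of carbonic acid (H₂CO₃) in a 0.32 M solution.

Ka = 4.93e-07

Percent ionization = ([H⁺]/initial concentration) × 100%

Using Ka equilibrium: x² + Ka×x - Ka×C = 0. Solving: [H⁺] = 3.9694e-04. Percent = (3.9694e-04/0.32) × 100

Percent ionization = 0.124%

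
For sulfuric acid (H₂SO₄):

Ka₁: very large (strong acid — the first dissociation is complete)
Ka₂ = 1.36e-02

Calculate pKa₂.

pKa₂ = -log(Ka₂) = -log(1.36e-02) = 1.87.

pK_{a2} = 1.87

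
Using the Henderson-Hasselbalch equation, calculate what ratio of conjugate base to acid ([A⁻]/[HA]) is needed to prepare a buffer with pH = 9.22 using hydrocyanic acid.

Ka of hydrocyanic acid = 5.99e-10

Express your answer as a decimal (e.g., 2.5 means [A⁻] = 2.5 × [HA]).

pKa = -log(5.99e-10) = 9.2226. pH = pKa + log([A⁻]/[HA]), so log([A⁻]/[HA]) = pH − pKa = 9.22 − 9.2226 = -0.0026. [A⁻]/[HA] = 10^(-0.0026) = 0.994

[A⁻]/[HA] = 0.994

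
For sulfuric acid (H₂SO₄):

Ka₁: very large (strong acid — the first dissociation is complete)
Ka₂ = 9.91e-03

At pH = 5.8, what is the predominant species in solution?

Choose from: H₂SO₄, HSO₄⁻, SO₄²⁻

The first dissociation is complete, so H₂SO₄ itself is never the predominant species in water; pKa₂ = -log(9.91e-03) = 2.00. For a polyprotic acid the predominant species crosses at each pKa: below pKa_n the protonated form dominates, above it the deprotonated form does. At pH = 5.8, the predominant species is SO₄²⁻.

SO₄²⁻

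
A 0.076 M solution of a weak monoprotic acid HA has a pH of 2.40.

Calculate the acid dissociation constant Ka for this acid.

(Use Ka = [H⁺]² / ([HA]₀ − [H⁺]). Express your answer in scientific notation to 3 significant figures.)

[H⁺] = 10^(−pH) = 10^(−2.40) = 3.981e-03 M. For HA ⇌ H⁺ + A⁻, Ka = [H⁺][A⁻]/[HA] = [H⁺]² / ([HA]₀ − [H⁺]) = (3.981e-03)² / (0.076 − 3.981e-03) = 2.20e-04.

K_a = 2.20e-04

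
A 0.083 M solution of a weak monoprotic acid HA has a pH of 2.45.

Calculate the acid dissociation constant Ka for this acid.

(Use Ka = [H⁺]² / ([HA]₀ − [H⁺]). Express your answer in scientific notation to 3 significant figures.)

[H⁺] = 10^(−pH) = 10^(−2.45) = 3.548e-03 M. For HA ⇌ H⁺ + A⁻, Ka = [H⁺][A⁻]/[HA] = [H⁺]² / ([HA]₀ − [H⁺]) = (3.548e-03)² / (0.083 − 3.548e-03) = 1.58e-04.

K_a = 1.58e-04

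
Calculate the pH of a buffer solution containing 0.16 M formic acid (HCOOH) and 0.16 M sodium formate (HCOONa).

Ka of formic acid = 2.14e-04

pKa = -log(2.14e-04) = 3.67. pH = pKa + log([A⁻]/[HA]) = 3.67 + log(0.16/0.16)

pH = 3.67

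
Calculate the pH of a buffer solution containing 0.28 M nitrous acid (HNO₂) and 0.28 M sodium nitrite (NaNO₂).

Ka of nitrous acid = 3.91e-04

pKa = -log(3.91e-04) = 3.41. pH = pKa + log([A⁻]/[HA]) = 3.41 + log(0.28/0.28)

pH = 3.41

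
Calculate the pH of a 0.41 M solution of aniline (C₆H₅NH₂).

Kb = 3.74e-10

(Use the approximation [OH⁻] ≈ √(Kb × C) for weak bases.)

[OH⁻] = √(Kb × C) = √(3.74e-10 × 0.41) = 1.2383e-05. pOH = 4.91, pH = 14 - pOH

pH = 9.09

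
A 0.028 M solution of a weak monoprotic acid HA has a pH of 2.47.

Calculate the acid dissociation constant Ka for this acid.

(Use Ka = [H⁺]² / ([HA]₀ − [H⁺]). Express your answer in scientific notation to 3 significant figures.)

[H⁺] = 10^(−pH) = 10^(−2.47) = 3.388e-03 M. For HA ⇌ H⁺ + A⁻, Ka = [H⁺][A⁻]/[HA] = [H⁺]² / ([HA]₀ − [H⁺]) = (3.388e-03)² / (0.028 − 3.388e-03) = 4.67e-04.

K_a = 4.67e-04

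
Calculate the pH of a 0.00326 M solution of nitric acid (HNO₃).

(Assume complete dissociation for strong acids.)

[H⁺] = 0.00326 M for strong acid. pH = -log[H⁺] = -log(0.00326)

pH = 2.49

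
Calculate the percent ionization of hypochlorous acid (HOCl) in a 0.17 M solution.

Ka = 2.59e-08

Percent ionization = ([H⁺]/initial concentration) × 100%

Using Ka equilibrium: x² + Ka×x - Ka×C = 0. Solving: [H⁺] = 6.6342e-05. Percent = (6.6342e-05/0.17) × 100

Percent ionization = 0.039%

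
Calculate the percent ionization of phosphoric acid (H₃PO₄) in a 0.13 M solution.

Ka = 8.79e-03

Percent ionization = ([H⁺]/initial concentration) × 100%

Using Ka equilibrium: x² + Ka×x - Ka×C = 0. Solving: [H⁺] = 2.9693e-02. Percent = (2.9693e-02/0.13) × 100

Percent ionization = 22.8%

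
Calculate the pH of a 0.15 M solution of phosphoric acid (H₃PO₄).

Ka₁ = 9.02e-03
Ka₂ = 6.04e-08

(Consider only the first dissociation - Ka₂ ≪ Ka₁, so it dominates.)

First dissociation dominates. From Ka₁ = [H⁺][HA⁻]/[H₂A], x² + Ka₁·x − Ka₁·C = 0 with C = 0.15 M and Ka₁ = 9.02e-03. Solving: [H⁺] = (−Ka₁ + √(Ka₁² + 4·Ka₁·C)) / 2 = 3.2549e-02 M. pH = -log(3.2549e-02) = 1.49.

pH = 1.49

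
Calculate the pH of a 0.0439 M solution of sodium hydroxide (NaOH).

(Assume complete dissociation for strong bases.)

[OH⁻] = 0.0439 M for strong base. pOH = -log[OH⁻] = 1.36, pH = 14 - pOH

pH = 12.64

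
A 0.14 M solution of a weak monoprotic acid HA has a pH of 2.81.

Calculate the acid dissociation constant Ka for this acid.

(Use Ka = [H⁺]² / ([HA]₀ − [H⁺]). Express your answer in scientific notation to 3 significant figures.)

[H⁺] = 10^(−pH) = 10^(−2.81) = 1.549e-03 M. For HA ⇌ H⁺ + A⁻, Ka = [H⁺][A⁻]/[HA] = [H⁺]² / ([HA]₀ − [H⁺]) = (1.549e-03)² / (0.14 − 1.549e-03) = 1.73e-05.

K_a = 1.73e-05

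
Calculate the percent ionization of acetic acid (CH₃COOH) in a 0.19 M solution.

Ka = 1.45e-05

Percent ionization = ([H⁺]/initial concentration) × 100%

Using Ka equilibrium: x² + Ka×x - Ka×C = 0. Solving: [H⁺] = 1.6526e-03. Percent = (1.6526e-03/0.19) × 100

Percent ionization = 0.87%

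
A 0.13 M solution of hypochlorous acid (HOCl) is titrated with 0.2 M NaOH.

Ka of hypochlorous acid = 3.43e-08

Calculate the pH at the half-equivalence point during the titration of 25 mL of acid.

At half-equivalence [HA] = [A⁻], so Henderson-Hasselbalch gives pH = pKa = -log(3.43e-08) = 7.46.

pH = pKa = 7.46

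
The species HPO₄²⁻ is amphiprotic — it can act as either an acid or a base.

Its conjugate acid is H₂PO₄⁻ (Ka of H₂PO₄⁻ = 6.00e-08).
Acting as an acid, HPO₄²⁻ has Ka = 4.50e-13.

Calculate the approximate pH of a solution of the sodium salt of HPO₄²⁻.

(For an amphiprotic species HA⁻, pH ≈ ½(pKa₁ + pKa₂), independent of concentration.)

pKa₁ = -log(6.00e-08) = 7.22; pKa₂ = -log(4.50e-13) = 12.35. For an amphiprotic species, pH ≈ ½(pKa₁ + pKa₂) = ½(7.22 + 12.35) = 9.78.

pH = 9.78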